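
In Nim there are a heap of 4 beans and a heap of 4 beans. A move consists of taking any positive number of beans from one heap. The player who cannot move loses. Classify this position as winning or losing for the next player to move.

Bitwise XOR of the heap sizes:
  100  (4)
  100  (4)
  ---
  000  (0)
The nim-sum is 0, so this is a P-position: the player to move is in a losing position under optimal play.

Losing position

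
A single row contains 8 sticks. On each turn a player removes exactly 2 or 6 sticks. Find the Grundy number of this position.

0

Grundy values for subtraction set {2, 6}:
k:     0  1  2  3  4  5  6  7  8
g(k):  0  0  1  1  0  0  1  1  0
So g(8) = 0.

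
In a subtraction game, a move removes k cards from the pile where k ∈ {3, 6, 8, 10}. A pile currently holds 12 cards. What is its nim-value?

4

Compute g(0), g(1), … for moves {3, 6, 8, 10}:
k:     0  1  2  3  4  5  6  7  8  9 10 11 12
g(k):  0  0  0  1  1  1  2  2  2  3  3  3  4
So g(12) = 4.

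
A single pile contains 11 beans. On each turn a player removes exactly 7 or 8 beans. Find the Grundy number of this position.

Compute g(0), g(1), … for moves {7, 8}:
k:     0  1  2  3  4  5  6  7  8  9 10 11
g(k):  0  0  0  0  0  0  0  1  1  1  1  1
So g(11) = 1.

1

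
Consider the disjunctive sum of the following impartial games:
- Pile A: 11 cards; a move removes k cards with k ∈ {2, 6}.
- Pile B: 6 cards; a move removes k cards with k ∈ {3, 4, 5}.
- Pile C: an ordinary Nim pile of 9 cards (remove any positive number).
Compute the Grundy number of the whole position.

For pile A, compute g(0), g(1), … with moves {2, 6}:
k:     0  1  2  3  4  5  6  7  8  9 10 11
g(k):  0  0  1  1  0  0  1  1  0  0  1  1
So g(11) = 1.
For pile B, compute g(0), g(1), … with moves {3, 4, 5}:
k:     0  1  2  3  4  5  6
g(k):  0  0  0  1  1  1  2
So g(6) = 2.
Pile C is a plain Nim pile of size 9, so its Grundy value is 9.
By the Sprague-Grundy theorem, the Grundy value of a sum of independent games is the XOR of the component values.
Combined value = 1 XOR 2 XOR 9 = 10.

10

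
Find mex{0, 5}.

1

0 is in the set but 1 is not, so the mex is 1.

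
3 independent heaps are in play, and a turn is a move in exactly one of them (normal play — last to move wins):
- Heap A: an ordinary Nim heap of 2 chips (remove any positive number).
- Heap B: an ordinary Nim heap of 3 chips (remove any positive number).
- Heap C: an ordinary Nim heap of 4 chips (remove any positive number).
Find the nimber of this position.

Heap A is a plain Nim heap of size 2, so its Grundy value is 2.
Heap B is a plain Nim heap of size 3, so its Grundy value is 3.
Heap C is a plain Nim heap of size 4, so its Grundy value is 4.
The value of a disjunctive sum is the nim-sum of the parts.
Combined value = 2 XOR 3 XOR 4 = 5.

5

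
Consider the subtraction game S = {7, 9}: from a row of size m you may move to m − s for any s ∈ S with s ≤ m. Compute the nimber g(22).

0

Grundy values for subtraction set {7, 9}:
k:     0  1  2  3  4  5  6  7  8  9 10 11 12 13 14 15 16 17 18 19 20 21 22
g(k):  0  0  0  0  0  0  0  1  1  1  1  1  1  1  2  2  0  0  0  0  0  0  0
So g(22) = 0.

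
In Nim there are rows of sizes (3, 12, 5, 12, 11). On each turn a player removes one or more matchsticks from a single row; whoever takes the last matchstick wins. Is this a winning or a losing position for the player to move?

Winning position

Nim-sum: 3 ^ 12 ^ 5 ^ 12 ^ 11 = 13.
The nim-sum is 13 ≠ 0, so this is an N-position: the player to move can win.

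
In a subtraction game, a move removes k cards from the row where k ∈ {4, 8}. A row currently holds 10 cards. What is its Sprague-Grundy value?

2

Compute g(0), g(1), … for moves {4, 8}:
k:     0  1  2  3  4  5  6  7  8  9 10
g(k):  0  0  0  0  1  1  1  1  2  2  2
So g(10) = 2.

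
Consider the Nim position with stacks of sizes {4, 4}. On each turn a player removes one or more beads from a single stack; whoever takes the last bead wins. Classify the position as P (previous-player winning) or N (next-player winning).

In binary:
  100  (4)
  100  (4)
  ---
  000  (0)
The nim-sum is 0, so this is a P-position: the player to move is in a losing position under optimal play.

P-position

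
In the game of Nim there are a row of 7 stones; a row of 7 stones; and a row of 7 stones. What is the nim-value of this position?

7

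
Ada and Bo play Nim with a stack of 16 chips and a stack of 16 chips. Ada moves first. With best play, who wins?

Nim-sum: 16 XOR 16 = 0.
The nim-sum is 0, so this is a P-position: the player to move is in a losing position under optimal play; Ada is about to move from it and so loses — Bo wins.

Bo wins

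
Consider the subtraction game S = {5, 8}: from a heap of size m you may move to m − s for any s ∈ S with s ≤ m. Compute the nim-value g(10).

Build the Grundy sequence with g(k) = mex{g(k−s) : s ∈ {5, 8}, s ≤ k}:
k:     0  1  2  3  4  5  6  7  8  9 10
g(k):  0  0  0  0  0  1  1  1  1  1  2
So g(10) = 2.

2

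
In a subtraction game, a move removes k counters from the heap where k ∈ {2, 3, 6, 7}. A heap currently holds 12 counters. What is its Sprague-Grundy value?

Grundy values for subtraction set {2, 3, 6, 7}:
k:     0  1  2  3  4  5  6  7  8  9 10 11 12
g(k):  0  0  1  1  2  0  3  1  2  0  0  1  1
So g(12) = 1.

1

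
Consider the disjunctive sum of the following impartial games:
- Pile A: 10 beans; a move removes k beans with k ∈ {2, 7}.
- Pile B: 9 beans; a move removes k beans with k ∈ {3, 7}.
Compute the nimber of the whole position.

Grundy values for pile A (subtraction set {2, 7}):
k:     0  1  2  3  4  5  6  7  8  9 10
g(k):  0  0  1  1  0  0  1  1  2  0  0
So g(10) = 0.
Build the Grundy sequence for pile B with g(k) = mex{g(k−s) : s ∈ {3, 7}, s ≤ k}:
g(0) = mex{} = 0
g(1) = mex{} = 0
g(2) = mex{} = 0
g(3) = mex{0} = 1
g(4) = mex{0} = 1
g(5) = mex{0} = 1
g(6) = mex{1} = 0
g(7) = mex{0,1} = 2
g(8) = mex{0,1} = 2
g(9) = mex{0} = 1
So g(9) = 1.
By the Sprague-Grundy theorem, the Grundy value of a sum of independent games is the XOR of the component values.
Combined value = 0 ⊕ 1 = 1.

1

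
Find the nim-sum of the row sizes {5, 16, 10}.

31

In binary:
  00101  (5)
  10000  (16)
  01010  (10)
  -----
  11111  (31)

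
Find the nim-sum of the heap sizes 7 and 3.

Compute the nim-sum pairwise:
7 ^ 3 = 4

4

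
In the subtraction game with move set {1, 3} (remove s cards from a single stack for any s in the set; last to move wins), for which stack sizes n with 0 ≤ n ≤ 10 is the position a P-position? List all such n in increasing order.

0, 2, 4, 6, 8, 10

Grundy values for subtraction set {1, 3}:
g(0) = mex{} = 0
g(1) = mex{0} = 1
g(2) = mex{1} = 0
g(3) = mex{0} = 1
g(4) = mex{1} = 0
g(5) = mex{0} = 1
g(6) = mex{1} = 0
g(7) = mex{0} = 1
g(8) = mex{1} = 0
g(9) = mex{0} = 1
g(10) = mex{1} = 0
The P-positions (g = 0) in 0..10 are 0, 2, 4, 6, 8, 10.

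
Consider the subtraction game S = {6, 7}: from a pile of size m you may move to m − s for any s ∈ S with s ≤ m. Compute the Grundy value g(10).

Grundy values for subtraction set {6, 7}:
k:     0  1  2  3  4  5  6  7  8  9 10
g(k):  0  0  0  0  0  0  1  1  1  1  1
So g(10) = 1.

1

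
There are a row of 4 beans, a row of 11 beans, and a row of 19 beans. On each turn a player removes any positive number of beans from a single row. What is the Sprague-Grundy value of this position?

Compute the nim-sum pairwise:
4 ⊕ 11 = 15
15 ⊕ 19 = 28

28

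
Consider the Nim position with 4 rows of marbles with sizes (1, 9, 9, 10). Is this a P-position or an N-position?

N-position

Compute the nim-sum pairwise:
1 ⊕ 9 = 8
8 ⊕ 9 = 1
1 ⊕ 10 = 11
The nim-sum is 11 ≠ 0, so this is an N-position: the player to move can win.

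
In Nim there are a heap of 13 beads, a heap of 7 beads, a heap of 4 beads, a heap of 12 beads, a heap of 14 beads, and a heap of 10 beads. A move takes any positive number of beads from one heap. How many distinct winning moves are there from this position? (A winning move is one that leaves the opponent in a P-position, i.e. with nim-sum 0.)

Compute the nim-sum pairwise:
13 ⊕ 7 = 10
10 ⊕ 4 = 14
14 ⊕ 12 = 2
2 ⊕ 14 = 12
12 ⊕ 10 = 6
The overall nim-sum is X = 6. A heap of size p has a winning move iff p XOR X < p (reduce it to p XOR X).
  13: 13 XOR 6 = 11 < 13 — winning move (to 11).
  7: 7 XOR 6 = 1 < 7 — winning move (to 1).
  4: 4 XOR 6 = 2 < 4 — winning move (to 2).
  12: 12 XOR 6 = 10 < 12 — winning move (to 10).
  14: 14 XOR 6 = 8 < 14 — winning move (to 8).
  10: 10 XOR 6 = 12 ≥ 10 — no move.
That gives 5 winning moves.

5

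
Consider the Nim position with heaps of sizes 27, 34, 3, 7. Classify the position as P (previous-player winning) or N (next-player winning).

N-position

Bitwise XOR of the heap sizes:
  011011  (27)
  100010  (34)
  000011  (3)
  000111  (7)
  ------
  111101  (61)
The nim-sum is 61 ≠ 0, so this is an N-position: the player to move can win.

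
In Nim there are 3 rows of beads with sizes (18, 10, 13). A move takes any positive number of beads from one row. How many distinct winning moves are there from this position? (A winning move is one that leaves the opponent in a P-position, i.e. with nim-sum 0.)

Nim-sum: 18 ^ 10 ^ 13 = 21.
The overall nim-sum is X = 21. A row of size p has a winning move iff p XOR X < p (reduce it to p XOR X).
  18: 18 XOR 21 = 7 < 18 — winning move (to 7).
  10: 10 XOR 21 = 31 ≥ 10 — no move.
  13: 13 XOR 21 = 24 ≥ 13 — no move.
That gives 1 winning move.

1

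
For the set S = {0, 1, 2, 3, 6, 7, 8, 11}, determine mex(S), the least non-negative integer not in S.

The values 0, 1, 2, 3 are all present; 4 is the first non-negative integer missing from the set.

4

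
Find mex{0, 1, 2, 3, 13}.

4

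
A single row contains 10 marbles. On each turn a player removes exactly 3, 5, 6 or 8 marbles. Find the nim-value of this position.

3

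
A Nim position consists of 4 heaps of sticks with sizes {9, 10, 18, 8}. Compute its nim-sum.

25

Nim-sum: 9 ^ 10 ^ 18 ^ 8 = 25.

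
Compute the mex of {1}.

0

0 is not in the set, so the mex is 0.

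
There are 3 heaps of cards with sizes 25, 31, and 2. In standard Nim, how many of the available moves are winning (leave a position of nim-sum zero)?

1

Write each in binary and XOR column by column:
  11001  (25)
  11111  (31)
  00010  (2)
  -----
  00100  (4)
The overall nim-sum is X = 4. A heap of size p has a winning move iff p XOR X < p (reduce it to p XOR X).
  25: 25 XOR 4 = 29 ≥ 25 — no move.
  31: 31 XOR 4 = 27 < 31 — winning move (to 27).
  2: 2 XOR 4 = 6 ≥ 2 — no move.
That gives 1 winning move.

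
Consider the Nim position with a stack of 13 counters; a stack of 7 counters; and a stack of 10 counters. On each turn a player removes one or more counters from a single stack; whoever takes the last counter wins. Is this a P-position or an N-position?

Bitwise XOR of the heap sizes:
  1101  (13)
  0111  (7)
  1010  (10)
  ----
  0000  (0)
The nim-sum is 0, so this is a P-position: the player to move is in a losing position under optimal play.

P-position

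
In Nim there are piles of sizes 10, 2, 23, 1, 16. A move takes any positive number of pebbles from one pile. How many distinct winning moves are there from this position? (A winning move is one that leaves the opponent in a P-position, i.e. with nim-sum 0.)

1

Write each in binary and XOR column by column:
  01010  (10)
  00010  (2)
  10111  (23)
  00001  (1)
  10000  (16)
  -----
  01110  (14)
The overall nim-sum is X = 14. A pile of size p has a winning move iff p XOR X < p (reduce it to p XOR X).
  10: 10 XOR 14 = 4 < 10 — winning move (to 4).
  2: 2 XOR 14 = 12 ≥ 2 — no move.
  23: 23 XOR 14 = 25 ≥ 23 — no move.
  1: 1 XOR 14 = 15 ≥ 1 — no move.
  16: 16 XOR 14 = 30 ≥ 16 — no move.
That gives 1 winning move.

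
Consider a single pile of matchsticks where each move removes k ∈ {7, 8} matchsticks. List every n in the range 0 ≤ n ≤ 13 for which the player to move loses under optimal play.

0, 1, 2, 3, 4, 5, 6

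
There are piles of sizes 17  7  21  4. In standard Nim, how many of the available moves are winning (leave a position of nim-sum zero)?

3

Compute the nim-sum pairwise:
17 XOR 7 = 22
22 XOR 21 = 3
3 XOR 4 = 7
The overall nim-sum is X = 7. A pile of size p has a winning move iff p XOR X < p (reduce it to p XOR X).
  17: 17 XOR 7 = 22 ≥ 17 — no move.
  7: 7 XOR 7 = 0 < 7 — winning move (to 0).
  21: 21 XOR 7 = 18 < 21 — winning move (to 18).
  4: 4 XOR 7 = 3 < 4 — winning move (to 3).
That gives 3 winning moves.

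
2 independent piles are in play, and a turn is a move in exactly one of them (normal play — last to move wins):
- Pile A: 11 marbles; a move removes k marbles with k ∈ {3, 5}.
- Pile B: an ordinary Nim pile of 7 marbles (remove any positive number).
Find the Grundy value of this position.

For pile A, compute g(0), g(1), … with moves {3, 5}:
g(0) = mex{} = 0
g(1) = mex{} = 0
g(2) = mex{} = 0
g(3) = mex{0} = 1
g(4) = mex{0} = 1
g(5) = mex{0} = 1
g(6) = mex{0,1} = 2
g(7) = mex{0,1} = 2
g(8) = mex{1} = 0
g(9) = mex{1,2} = 0
g(10) = mex{1,2} = 0
g(11) = mex{0,2} = 1
So g(11) = 1.
Pile B is a plain Nim pile of size 7, so its Grundy value is 7.
The value of a disjunctive sum is the nim-sum of the parts.
Combined value = 1 ⊕ 7 = 6.

6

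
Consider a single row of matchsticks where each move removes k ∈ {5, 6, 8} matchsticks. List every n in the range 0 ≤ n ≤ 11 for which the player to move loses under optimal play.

0, 1, 2, 3, 4

Compute g(0), g(1), … for moves {5, 6, 8}:
g(0) = mex{} = 0
g(1) = mex{} = 0
g(2) = mex{} = 0
g(3) = mex{} = 0
g(4) = mex{} = 0
g(5) = mex{0} = 1
g(6) = mex{0} = 1
g(7) = mex{0} = 1
g(8) = mex{0} = 1
g(9) = mex{0} = 1
g(10) = mex{0,1} = 2
g(11) = mex{0,1} = 2
The P-positions (g = 0) in 0..11 are 0, 1, 2, 3, 4.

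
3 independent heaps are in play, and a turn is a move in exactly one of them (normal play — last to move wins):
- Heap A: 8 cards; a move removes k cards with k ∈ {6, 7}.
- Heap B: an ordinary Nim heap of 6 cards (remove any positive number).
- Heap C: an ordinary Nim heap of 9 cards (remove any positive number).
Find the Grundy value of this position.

14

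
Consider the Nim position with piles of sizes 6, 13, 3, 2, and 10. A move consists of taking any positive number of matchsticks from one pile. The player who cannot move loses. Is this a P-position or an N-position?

Nim-sum: 6 ^ 13 ^ 3 ^ 2 ^ 10 = 0.
The nim-sum is 0, so this is a P-position: the player to move is in a losing position under optimal play.

P-position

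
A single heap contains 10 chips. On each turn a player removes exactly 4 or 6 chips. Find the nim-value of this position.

0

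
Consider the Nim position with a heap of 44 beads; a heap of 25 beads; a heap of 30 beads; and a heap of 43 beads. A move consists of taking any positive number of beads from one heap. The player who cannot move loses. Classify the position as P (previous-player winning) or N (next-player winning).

P-position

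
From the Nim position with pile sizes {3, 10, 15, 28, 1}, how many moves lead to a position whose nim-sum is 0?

1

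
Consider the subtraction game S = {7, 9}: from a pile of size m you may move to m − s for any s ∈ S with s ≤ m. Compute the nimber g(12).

1

Compute g(0), g(1), … for moves {7, 9}:
k:     0  1  2  3  4  5  6  7  8  9 10 11 12
g(k):  0  0  0  0  0  0  0  1  1  1  1  1  1
So g(12) = 1.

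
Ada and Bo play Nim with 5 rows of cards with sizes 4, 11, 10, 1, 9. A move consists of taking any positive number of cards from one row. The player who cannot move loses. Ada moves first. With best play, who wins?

Ada wins

Nim-sum: 4 ^ 11 ^ 10 ^ 1 ^ 9 = 13.
The nim-sum is 13 ≠ 0, so this is an N-position: the player to move can win; Ada has a winning move.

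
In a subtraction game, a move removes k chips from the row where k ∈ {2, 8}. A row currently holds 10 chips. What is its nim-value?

0

Compute g(0), g(1), … for moves {2, 8}:
g(0) = mex{} = 0
g(1) = mex{} = 0
g(2) = mex{0} = 1
g(3) = mex{0} = 1
g(4) = mex{1} = 0
g(5) = mex{1} = 0
g(6) = mex{0} = 1
g(7) = mex{0} = 1
g(8) = mex{0,1} = 2
g(9) = mex{0,1} = 2
g(10) = mex{1,2} = 0
So g(10) = 0.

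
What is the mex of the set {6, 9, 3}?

0

0 is not in the set, so the mex is 0.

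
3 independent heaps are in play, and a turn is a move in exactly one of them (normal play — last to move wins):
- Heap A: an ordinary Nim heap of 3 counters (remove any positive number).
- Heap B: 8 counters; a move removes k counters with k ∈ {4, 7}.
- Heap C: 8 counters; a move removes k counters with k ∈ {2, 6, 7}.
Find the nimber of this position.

3

Heap A is a plain Nim heap of size 3, so its Grundy value is 3.
Grundy values for heap B (subtraction set {4, 7}):
k:     0  1  2  3  4  5  6  7  8
g(k):  0  0  0  0  1  1  1  1  2
So g(8) = 2.
For heap C, compute g(0), g(1), … with moves {2, 6, 7}:
g(0) = mex{} = 0
g(1) = mex{} = 0
g(2) = mex{0} = 1
g(3) = mex{0} = 1
g(4) = mex{1} = 0
g(5) = mex{1} = 0
g(6) = mex{0} = 1
g(7) = mex{0} = 1
g(8) = mex{0,1} = 2
So g(8) = 2.
By the Sprague-Grundy theorem, the Grundy value of a sum of independent games is the XOR of the component values.
Combined value = 3 ⊕ 2 ⊕ 2 = 3.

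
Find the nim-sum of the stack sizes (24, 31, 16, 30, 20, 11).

22

Write each in binary and XOR column by column:
  11000  (24)
  11111  (31)
  10000  (16)
  11110  (30)
  10100  (20)
  01011  (11)
  -----
  10110  (22)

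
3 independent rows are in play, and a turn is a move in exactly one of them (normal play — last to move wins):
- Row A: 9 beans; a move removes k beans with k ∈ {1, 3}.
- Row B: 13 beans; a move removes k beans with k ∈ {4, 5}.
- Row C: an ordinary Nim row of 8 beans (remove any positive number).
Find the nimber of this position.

Build the Grundy sequence for row A with g(k) = mex{g(k−s) : s ∈ {1, 3}, s ≤ k}:
g(0) = mex{} = 0
g(1) = mex{0} = 1
g(2) = mex{1} = 0
g(3) = mex{0} = 1
g(4) = mex{1} = 0
g(5) = mex{0} = 1
g(6) = mex{1} = 0
g(7) = mex{0} = 1
g(8) = mex{1} = 0
g(9) = mex{0} = 1
So g(9) = 1.
For row B, compute g(0), g(1), … with moves {4, 5}:
k:     0  1  2  3  4  5  6  7  8  9 10 11 12 13
g(k):  0  0  0  0  1  1  1  1  2  0  0  0  0  1
So g(13) = 1.
Row C is a plain Nim row of size 8, so its Grundy value is 8.
The value of a disjunctive sum is the nim-sum of the parts.
Combined value = 1 XOR 1 XOR 8 = 8.

8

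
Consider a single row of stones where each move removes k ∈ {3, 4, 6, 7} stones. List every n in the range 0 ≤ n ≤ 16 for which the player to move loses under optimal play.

0, 1, 2, 10, 11, 12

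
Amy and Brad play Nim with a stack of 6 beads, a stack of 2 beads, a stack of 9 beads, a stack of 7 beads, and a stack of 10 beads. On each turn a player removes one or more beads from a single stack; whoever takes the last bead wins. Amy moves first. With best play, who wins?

Brad wins

Nim-sum: 6 XOR 2 XOR 9 XOR 7 XOR 10 = 0.
The nim-sum is 0, so this is a P-position: the player to move is in a losing position under optimal play; Amy is about to move from it and so loses — Brad wins.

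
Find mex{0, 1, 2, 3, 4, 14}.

The values 0, 1, 2, 3, 4 are all present; 5 is the first non-negative integer missing from the set.

5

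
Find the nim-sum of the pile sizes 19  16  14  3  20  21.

15

Nim-sum: 19 ^ 16 ^ 14 ^ 3 ^ 20 ^ 21 = 15.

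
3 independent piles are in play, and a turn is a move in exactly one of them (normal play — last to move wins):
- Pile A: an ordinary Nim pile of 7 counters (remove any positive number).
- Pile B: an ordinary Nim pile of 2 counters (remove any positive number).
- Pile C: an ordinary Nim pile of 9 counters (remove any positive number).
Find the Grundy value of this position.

Pile A is a plain Nim pile of size 7, so its Grundy value is 7.
Pile B is a plain Nim pile of size 2, so its Grundy value is 2.
Pile C is a plain Nim pile of size 9, so its Grundy value is 9.
The value of a disjunctive sum is the nim-sum of the parts.
Combined value = 7 ⊕ 2 ⊕ 9 = 12.

12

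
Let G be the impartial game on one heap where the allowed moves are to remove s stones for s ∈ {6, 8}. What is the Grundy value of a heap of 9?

1

Build the Grundy sequence with g(k) = mex{g(k−s) : s ∈ {6, 8}, s ≤ k}:
g(0) = mex{} = 0
g(1) = mex{} = 0
g(2) = mex{} = 0
g(3) = mex{} = 0
g(4) = mex{} = 0
g(5) = mex{} = 0
g(6) = mex{0} = 1
g(7) = mex{0} = 1
g(8) = mex{0} = 1
g(9) = mex{0} = 1
So g(9) = 1.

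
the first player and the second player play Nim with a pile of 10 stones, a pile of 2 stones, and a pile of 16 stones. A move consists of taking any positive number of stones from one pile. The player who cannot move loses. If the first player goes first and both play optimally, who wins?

the first player wins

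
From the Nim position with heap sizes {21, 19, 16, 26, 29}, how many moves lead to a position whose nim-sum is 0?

Compute the nim-sum pairwise:
21 ^ 19 = 6
6 ^ 16 = 22
22 ^ 26 = 12
12 ^ 29 = 17
The overall nim-sum is X = 17. A heap of size p has a winning move iff p XOR X < p (reduce it to p XOR X).
  21: 21 XOR 17 = 4 < 21 — winning move (to 4).
  19: 19 XOR 17 = 2 < 19 — winning move (to 2).
  16: 16 XOR 17 = 1 < 16 — winning move (to 1).
  26: 26 XOR 17 = 11 < 26 — winning move (to 11).
  29: 29 XOR 17 = 12 < 29 — winning move (to 12).
That gives 5 winning moves.

5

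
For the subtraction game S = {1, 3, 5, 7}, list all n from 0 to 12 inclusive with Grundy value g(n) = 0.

0, 2, 4, 6, 8, 10, 12

Compute g(0), g(1), … for moves {1, 3, 5, 7}:
k:     0  1  2  3  4  5  6  7  8  9 10 11 12
g(k):  0  1  0  1  0  1  0  1  0  1  0  1  0
The P-positions (g = 0) in 0..12 are 0, 2, 4, 6, 8, 10, 12.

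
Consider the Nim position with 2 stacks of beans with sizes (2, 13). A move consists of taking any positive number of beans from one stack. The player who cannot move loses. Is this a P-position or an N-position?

Bitwise XOR of the heap sizes:
  0010  (2)
  1101  (13)
  ----
  1111  (15)
The nim-sum is 15 ≠ 0, so this is an N-position: the player to move can win.

N-position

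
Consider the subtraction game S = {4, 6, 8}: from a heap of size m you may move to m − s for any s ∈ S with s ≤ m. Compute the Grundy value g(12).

0

Grundy values for subtraction set {4, 6, 8}:
k:     0  1  2  3  4  5  6  7  8  9 10 11 12
g(k):  0  0  0  0  1  1  1  1  2  2  2  2  0
So g(12) = 0.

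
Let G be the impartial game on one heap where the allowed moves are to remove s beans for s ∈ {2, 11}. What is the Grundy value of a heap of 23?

1

Compute g(0), g(1), … for moves {2, 11}:
k:     0  1  2  3  4  5  6  7  8  9 10 11 12 13 14 15 16 17 18 19 20 21 22 23
g(k):  0  0  1  1  0  0  1  1  0  0  1  1  2  0  0  1  1  0  0  1  1  0  0  1
So g(23) = 1.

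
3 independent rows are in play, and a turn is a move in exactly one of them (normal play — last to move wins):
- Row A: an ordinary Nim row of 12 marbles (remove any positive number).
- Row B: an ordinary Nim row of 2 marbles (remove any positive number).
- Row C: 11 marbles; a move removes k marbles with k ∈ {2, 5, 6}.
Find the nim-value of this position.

Row A is a plain Nim row of size 12, so its Grundy value is 12.
Row B is a plain Nim row of size 2, so its Grundy value is 2.
For row C, compute g(0), g(1), … with moves {2, 5, 6}:
k:     0  1  2  3  4  5  6  7  8  9 10 11
g(k):  0  0  1  1  0  2  1  3  0  2  1  0
So g(11) = 0.
The value of a disjunctive sum is the nim-sum of the parts.
Combined value = 12 ⊕ 2 ⊕ 0 = 14.

14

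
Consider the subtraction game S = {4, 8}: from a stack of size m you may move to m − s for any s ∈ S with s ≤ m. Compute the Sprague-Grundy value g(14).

0

Build the Grundy sequence with g(k) = mex{g(k−s) : s ∈ {4, 8}, s ≤ k}:
k:     0  1  2  3  4  5  6  7  8  9 10 11 12 13 14
g(k):  0  0  0  0  1  1  1  1  2  2  2  2  0  0  0
So g(14) = 0.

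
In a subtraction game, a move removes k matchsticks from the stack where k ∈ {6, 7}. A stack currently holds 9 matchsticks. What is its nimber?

1

Grundy values for subtraction set {6, 7}:
g(0) = mex{} = 0
g(1) = mex{} = 0
g(2) = mex{} = 0
g(3) = mex{} = 0
g(4) = mex{} = 0
g(5) = mex{} = 0
g(6) = mex{0} = 1
g(7) = mex{0} = 1
g(8) = mex{0} = 1
g(9) = mex{0} = 1
So g(9) = 1.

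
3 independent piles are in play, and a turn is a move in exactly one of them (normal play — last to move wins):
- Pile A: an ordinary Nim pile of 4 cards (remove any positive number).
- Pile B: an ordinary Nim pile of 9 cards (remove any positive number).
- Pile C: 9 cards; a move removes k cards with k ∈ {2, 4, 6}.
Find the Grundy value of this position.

Pile A is a plain Nim pile of size 4, so its Grundy value is 4.
Pile B is a plain Nim pile of size 9, so its Grundy value is 9.
Grundy values for pile C (subtraction set {2, 4, 6}):
g(0) = mex{} = 0
g(1) = mex{} = 0
g(2) = mex{0} = 1
g(3) = mex{0} = 1
g(4) = mex{0,1} = 2
g(5) = mex{0,1} = 2
g(6) = mex{0,1,2} = 3
g(7) = mex{0,1,2} = 3
g(8) = mex{1,2,3} = 0
g(9) = mex{1,2,3} = 0
So g(9) = 0.
By the Sprague-Grundy theorem, the Grundy value of a sum of independent games is the XOR of the component values.
Combined value = 4 XOR 9 XOR 0 = 13.

13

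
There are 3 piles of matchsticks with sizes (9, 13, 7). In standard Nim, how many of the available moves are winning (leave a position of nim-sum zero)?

1

Compute the nim-sum pairwise:
9 XOR 13 = 4
4 XOR 7 = 3
The overall nim-sum is X = 3. A pile of size p has a winning move iff p XOR X < p (reduce it to p XOR X).
  9: 9 XOR 3 = 10 ≥ 9 — no move.
  13: 13 XOR 3 = 14 ≥ 13 — no move.
  7: 7 XOR 3 = 4 < 7 — winning move (to 4).
That gives 1 winning move.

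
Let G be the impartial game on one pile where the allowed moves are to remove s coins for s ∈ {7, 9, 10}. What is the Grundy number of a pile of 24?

1

Grundy values for subtraction set {7, 9, 10}:
k:     0  1  2  3  4  5  6  7  8  9 10 11 12 13 14 15 16 17 18 19 20 21 22 23 24
g(k):  0  0  0  0  0  0  0  1  1  1  1  1  1  1  2  2  2  0  0  0  0  0  0  0  1
So g(24) = 1.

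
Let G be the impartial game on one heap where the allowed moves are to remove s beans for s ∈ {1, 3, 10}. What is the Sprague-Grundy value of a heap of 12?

Build the Grundy sequence with g(k) = mex{g(k−s) : s ∈ {1, 3, 10}, s ≤ k}:
g(0) = mex{} = 0
g(1) = mex{0} = 1
g(2) = mex{1} = 0
g(3) = mex{0} = 1
g(4) = mex{1} = 0
g(5) = mex{0} = 1
g(6) = mex{1} = 0
g(7) = mex{0} = 1
g(8) = mex{1} = 0
g(9) = mex{0} = 1
g(10) = mex{0,1} = 2
g(11) = mex{0,1,2} = 3
g(12) = mex{0,1,3} = 2
So g(12) = 2.

2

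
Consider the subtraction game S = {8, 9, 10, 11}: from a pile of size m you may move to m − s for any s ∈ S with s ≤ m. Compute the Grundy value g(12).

1

Build the Grundy sequence with g(k) = mex{g(k−s) : s ∈ {8, 9, 10, 11}, s ≤ k}:
g(0) = mex{} = 0
g(1) = mex{} = 0
g(2) = mex{} = 0
g(3) = mex{} = 0
g(4) = mex{} = 0
g(5) = mex{} = 0
g(6) = mex{} = 0
g(7) = mex{} = 0
g(8) = mex{0} = 1
g(9) = mex{0} = 1
g(10) = mex{0} = 1
g(11) = mex{0} = 1
g(12) = mex{0} = 1
So g(12) = 1.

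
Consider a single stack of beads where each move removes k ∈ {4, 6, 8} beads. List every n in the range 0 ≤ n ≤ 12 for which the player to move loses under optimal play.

0, 1, 2, 3, 12

Build the Grundy sequence with g(k) = mex{g(k−s) : s ∈ {4, 6, 8}, s ≤ k}:
g(0) = mex{} = 0
g(1) = mex{} = 0
g(2) = mex{} = 0
g(3) = mex{} = 0
g(4) = mex{0} = 1
g(5) = mex{0} = 1
g(6) = mex{0} = 1
g(7) = mex{0} = 1
g(8) = mex{0,1} = 2
g(9) = mex{0,1} = 2
g(10) = mex{0,1} = 2
g(11) = mex{0,1} = 2
g(12) = mex{1,2} = 0
The P-positions (g = 0) in 0..12 are 0, 1, 2, 3, 12.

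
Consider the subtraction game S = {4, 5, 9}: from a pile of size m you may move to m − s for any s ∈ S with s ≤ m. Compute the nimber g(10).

2

Grundy values for subtraction set {4, 5, 9}:
k:     0  1  2  3  4  5  6  7  8  9 10
g(k):  0  0  0  0  1  1  1  1  2  2  2
So g(10) = 2.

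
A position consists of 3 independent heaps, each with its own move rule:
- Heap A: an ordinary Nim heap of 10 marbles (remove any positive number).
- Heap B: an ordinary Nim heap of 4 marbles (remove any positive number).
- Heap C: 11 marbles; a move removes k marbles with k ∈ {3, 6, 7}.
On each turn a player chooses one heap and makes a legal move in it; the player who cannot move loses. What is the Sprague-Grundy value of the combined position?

Heap A is a plain Nim heap of size 10, so its Grundy value is 10.
Heap B is a plain Nim heap of size 4, so its Grundy value is 4.
Grundy values for heap C (subtraction set {3, 6, 7}):
k:     0  1  2  3  4  5  6  7  8  9 10 11
g(k):  0  0  0  1  1  1  2  2  2  3  0  0
So g(11) = 0.
By the Sprague-Grundy theorem, the Grundy value of a sum of independent games is the XOR of the component values.
Combined value = 10 XOR 4 XOR 0 = 14.

14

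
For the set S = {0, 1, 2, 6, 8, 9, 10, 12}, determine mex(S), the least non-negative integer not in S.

The values 0, 1, 2 are all present; 3 is the first non-negative integer missing from the set.

3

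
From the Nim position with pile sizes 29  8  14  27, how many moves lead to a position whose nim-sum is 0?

0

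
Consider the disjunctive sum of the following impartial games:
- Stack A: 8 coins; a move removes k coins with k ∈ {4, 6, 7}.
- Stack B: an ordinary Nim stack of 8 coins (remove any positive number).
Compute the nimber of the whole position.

For stack A, compute g(0), g(1), … with moves {4, 6, 7}:
g(0) = mex{} = 0
g(1) = mex{} = 0
g(2) = mex{} = 0
g(3) = mex{} = 0
g(4) = mex{0} = 1
g(5) = mex{0} = 1
g(6) = mex{0} = 1
g(7) = mex{0} = 1
g(8) = mex{0,1} = 2
So g(8) = 2.
Stack B is a plain Nim stack of size 8, so its Grundy value is 8.
The value of a disjunctive sum is the nim-sum of the parts.
Combined value = 2 XOR 8 = 10.

10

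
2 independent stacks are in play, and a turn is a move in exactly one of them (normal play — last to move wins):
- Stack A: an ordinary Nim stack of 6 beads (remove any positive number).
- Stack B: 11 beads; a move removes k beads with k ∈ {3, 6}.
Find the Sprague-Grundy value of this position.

6

Stack A is a plain Nim stack of size 6, so its Grundy value is 6.
Grundy values for stack B (subtraction set {3, 6}):
k:     0  1  2  3  4  5  6  7  8  9 10 11
g(k):  0  0  0  1  1  1  2  2  2  0  0  0
So g(11) = 0.
The value of a disjunctive sum is the nim-sum of the parts.
Combined value = 6 XOR 0 = 6.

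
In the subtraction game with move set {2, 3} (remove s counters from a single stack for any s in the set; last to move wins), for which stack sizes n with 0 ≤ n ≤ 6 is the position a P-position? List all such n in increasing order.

Compute g(0), g(1), … for moves {2, 3}:
g(0) = mex{} = 0
g(1) = mex{} = 0
g(2) = mex{0} = 1
g(3) = mex{0} = 1
g(4) = mex{0,1} = 2
g(5) = mex{1} = 0
g(6) = mex{1,2} = 0
The P-positions (g = 0) in 0..6 are 0, 1, 5, 6.

0, 1, 5, 6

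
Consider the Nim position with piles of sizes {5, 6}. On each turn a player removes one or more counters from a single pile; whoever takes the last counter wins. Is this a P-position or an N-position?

In binary:
  101  (5)
  110  (6)
  ---
  011  (3)
The nim-sum is 3 ≠ 0, so this is an N-position: the player to move can win.

N-position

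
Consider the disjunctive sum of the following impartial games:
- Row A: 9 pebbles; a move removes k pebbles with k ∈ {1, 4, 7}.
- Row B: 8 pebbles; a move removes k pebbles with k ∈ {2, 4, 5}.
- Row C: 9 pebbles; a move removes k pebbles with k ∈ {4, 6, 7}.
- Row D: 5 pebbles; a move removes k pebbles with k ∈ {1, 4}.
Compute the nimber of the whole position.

Build the Grundy sequence for row A with g(k) = mex{g(k−s) : s ∈ {1, 4, 7}, s ≤ k}:
k:     0  1  2  3  4  5  6  7  8  9
g(k):  0  1  0  1  2  0  1  2  0  1
So g(9) = 1.
Grundy values for row B (subtraction set {2, 4, 5}):
g(0) = mex{} = 0
g(1) = mex{} = 0
g(2) = mex{0} = 1
g(3) = mex{0} = 1
g(4) = mex{0,1} = 2
g(5) = mex{0,1} = 2
g(6) = mex{0,1,2} = 3
g(7) = mex{1,2} = 0
g(8) = mex{1,2,3} = 0
So g(8) = 0.
Build the Grundy sequence for row C with g(k) = mex{g(k−s) : s ∈ {4, 6, 7}, s ≤ k}:
k:     0  1  2  3  4  5  6  7  8  9
g(k):  0  0  0  0  1  1  1  1  2  2
So g(9) = 2.
For row D, compute g(0), g(1), … with moves {1, 4}:
k:     0  1  2  3  4  5
g(k):  0  1  0  1  2  0
So g(5) = 0.
The value of a disjunctive sum is the nim-sum of the parts.
Combined value = 1 ⊕ 0 ⊕ 2 ⊕ 0 = 3.

3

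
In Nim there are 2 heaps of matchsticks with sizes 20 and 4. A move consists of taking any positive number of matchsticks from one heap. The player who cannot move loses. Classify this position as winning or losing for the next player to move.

Write each in binary and XOR column by column:
  10100  (20)
  00100  (4)
  -----
  10000  (16)
The nim-sum is 16 ≠ 0, so this is an N-position: the player to move can win.

Winning position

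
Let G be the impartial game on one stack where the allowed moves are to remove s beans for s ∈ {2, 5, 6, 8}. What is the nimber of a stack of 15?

0

Compute g(0), g(1), … for moves {2, 5, 6, 8}:
k:     0  1  2  3  4  5  6  7  8  9 10 11 12 13 14 15
g(k):  0  0  1  1  0  2  1  3  2  2  3  0  2  1  0  0
So g(15) = 0.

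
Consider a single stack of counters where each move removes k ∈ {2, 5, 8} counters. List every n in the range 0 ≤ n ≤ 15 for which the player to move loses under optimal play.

Compute g(0), g(1), … for moves {2, 5, 8}:
k:     0  1  2  3  4  5  6  7  8  9 10 11 12 13 14 15
g(k):  0  0  1  1  0  2  1  0  2  1  0  0  1  1  0  2
The P-positions (g = 0) in 0..15 are 0, 1, 4, 7, 10, 11, 14.

0, 1, 4, 7, 10, 11, 14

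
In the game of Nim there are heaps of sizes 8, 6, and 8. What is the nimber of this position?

6

Nim-sum: 8 ^ 6 ^ 8 = 6.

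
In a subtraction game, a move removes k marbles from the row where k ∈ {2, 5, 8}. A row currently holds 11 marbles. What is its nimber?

0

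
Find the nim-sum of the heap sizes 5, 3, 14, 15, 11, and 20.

24

Nim-sum: 5 XOR 3 XOR 14 XOR 15 XOR 11 XOR 20 = 24.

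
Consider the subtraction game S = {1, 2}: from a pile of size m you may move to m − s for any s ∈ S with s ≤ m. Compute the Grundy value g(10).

Build the Grundy sequence with g(k) = mex{g(k−s) : s ∈ {1, 2}, s ≤ k}:
g(0) = mex{} = 0
g(1) = mex{0} = 1
g(2) = mex{0,1} = 2
g(3) = mex{1,2} = 0
g(4) = mex{0,2} = 1
g(5) = mex{0,1} = 2
g(6) = mex{1,2} = 0
g(7) = mex{0,2} = 1
g(8) = mex{0,1} = 2
g(9) = mex{1,2} = 0
g(10) = mex{0,2} = 1
So g(10) = 1.

1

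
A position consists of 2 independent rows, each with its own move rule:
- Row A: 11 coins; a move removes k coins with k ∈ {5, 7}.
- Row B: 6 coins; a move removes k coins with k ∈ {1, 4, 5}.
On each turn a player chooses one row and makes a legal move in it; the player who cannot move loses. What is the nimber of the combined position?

0

For row A, compute g(0), g(1), … with moves {5, 7}:
g(0) = mex{} = 0
g(1) = mex{} = 0
g(2) = mex{} = 0
g(3) = mex{} = 0
g(4) = mex{} = 0
g(5) = mex{0} = 1
g(6) = mex{0} = 1
g(7) = mex{0} = 1
g(8) = mex{0} = 1
g(9) = mex{0} = 1
g(10) = mex{0,1} = 2
g(11) = mex{0,1} = 2
So g(11) = 2.
For row B, compute g(0), g(1), … with moves {1, 4, 5}:
g(0) = mex{} = 0
g(1) = mex{0} = 1
g(2) = mex{1} = 0
g(3) = mex{0} = 1
g(4) = mex{0,1} = 2
g(5) = mex{0,1,2} = 3
g(6) = mex{0,1,3} = 2
So g(6) = 2.
By the Sprague-Grundy theorem, the Grundy value of a sum of independent games is the XOR of the component values.
Combined value = 2 XOR 2 = 0.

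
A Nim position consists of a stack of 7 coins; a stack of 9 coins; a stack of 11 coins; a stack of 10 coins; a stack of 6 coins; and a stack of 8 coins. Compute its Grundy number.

1

Compute the nim-sum pairwise:
7 XOR 9 = 14
14 XOR 11 = 5
5 XOR 10 = 15
15 XOR 6 = 9
9 XOR 8 = 1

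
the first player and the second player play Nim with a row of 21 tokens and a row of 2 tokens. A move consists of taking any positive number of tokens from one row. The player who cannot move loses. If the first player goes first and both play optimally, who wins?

Compute the nim-sum pairwise:
21 XOR 2 = 23
The nim-sum is 23 ≠ 0, so this is an N-position: the player to move can win; the first player has a winning move.

the first player wins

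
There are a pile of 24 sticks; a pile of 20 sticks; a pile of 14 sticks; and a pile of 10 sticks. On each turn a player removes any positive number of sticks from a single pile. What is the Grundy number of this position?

Nim-sum: 24 XOR 20 XOR 14 XOR 10 = 8.

8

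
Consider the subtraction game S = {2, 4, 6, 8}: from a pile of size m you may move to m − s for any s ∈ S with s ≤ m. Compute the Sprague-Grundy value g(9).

4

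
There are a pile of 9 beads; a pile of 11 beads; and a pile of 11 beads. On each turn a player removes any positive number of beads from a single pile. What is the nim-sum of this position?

Compute the nim-sum pairwise:
9 ⊕ 11 = 2
2 ⊕ 11 = 9

9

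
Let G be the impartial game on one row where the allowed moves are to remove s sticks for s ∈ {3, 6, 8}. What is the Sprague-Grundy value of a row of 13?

0

Build the Grundy sequence with g(k) = mex{g(k−s) : s ∈ {3, 6, 8}, s ≤ k}:
g(0) = mex{} = 0
g(1) = mex{} = 0
g(2) = mex{} = 0
g(3) = mex{0} = 1
g(4) = mex{0} = 1
g(5) = mex{0} = 1
g(6) = mex{0,1} = 2
g(7) = mex{0,1} = 2
g(8) = mex{0,1} = 2
g(9) = mex{0,1,2} = 3
g(10) = mex{0,1,2} = 3
g(11) = mex{1,2} = 0
g(12) = mex{1,2,3} = 0
g(13) = mex{1,2,3} = 0
So g(13) = 0.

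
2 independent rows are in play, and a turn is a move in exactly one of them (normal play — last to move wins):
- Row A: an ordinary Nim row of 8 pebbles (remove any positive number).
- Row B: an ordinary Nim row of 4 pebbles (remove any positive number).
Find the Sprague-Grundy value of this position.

12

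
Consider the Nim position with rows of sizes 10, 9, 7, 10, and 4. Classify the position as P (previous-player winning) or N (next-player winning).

N-position

Compute the nim-sum pairwise:
10 ^ 9 = 3
3 ^ 7 = 4
4 ^ 10 = 14
14 ^ 4 = 10
The nim-sum is 10 ≠ 0, so this is an N-position: the player to move can win.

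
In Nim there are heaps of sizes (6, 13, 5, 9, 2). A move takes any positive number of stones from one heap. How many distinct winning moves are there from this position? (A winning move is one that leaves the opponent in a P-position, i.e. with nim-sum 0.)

Compute the nim-sum pairwise:
6 ^ 13 = 11
11 ^ 5 = 14
14 ^ 9 = 7
7 ^ 2 = 5
The overall nim-sum is X = 5. A heap of size p has a winning move iff p XOR X < p (reduce it to p XOR X).
  6: 6 XOR 5 = 3 < 6 — winning move (to 3).
  13: 13 XOR 5 = 8 < 13 — winning move (to 8).
  5: 5 XOR 5 = 0 < 5 — winning move (to 0).
  9: 9 XOR 5 = 12 ≥ 9 — no move.
  2: 2 XOR 5 = 7 ≥ 2 — no move.
That gives 3 winning moves.

3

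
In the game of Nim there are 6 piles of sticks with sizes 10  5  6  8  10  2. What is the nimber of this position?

9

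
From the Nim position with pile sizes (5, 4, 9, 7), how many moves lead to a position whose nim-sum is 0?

Nim-sum: 5 ⊕ 4 ⊕ 9 ⊕ 7 = 15.
The overall nim-sum is X = 15. A pile of size p has a winning move iff p XOR X < p (reduce it to p XOR X).
  5: 5 XOR 15 = 10 ≥ 5 — no move.
  4: 4 XOR 15 = 11 ≥ 4 — no move.
  9: 9 XOR 15 = 6 < 9 — winning move (to 6).
  7: 7 XOR 15 = 8 ≥ 7 — no move.
That gives 1 winning move.

1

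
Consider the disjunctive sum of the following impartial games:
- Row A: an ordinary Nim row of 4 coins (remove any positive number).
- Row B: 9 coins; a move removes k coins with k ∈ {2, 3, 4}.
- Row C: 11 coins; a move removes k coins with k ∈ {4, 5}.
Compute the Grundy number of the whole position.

5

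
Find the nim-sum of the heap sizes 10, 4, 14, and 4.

4

Bitwise XOR of the heap sizes:
  1010  (10)
  0100  (4)
  1110  (14)
  0100  (4)
  ----
  0100  (4)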